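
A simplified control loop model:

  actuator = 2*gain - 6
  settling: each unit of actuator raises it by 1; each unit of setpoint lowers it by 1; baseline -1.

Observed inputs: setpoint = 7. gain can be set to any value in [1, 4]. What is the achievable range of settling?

Substituting into the settling equation gives settling = 2*gain - 14.
Linear in gain, so extremes are at the endpoints: gain = 1 gives settling = -12; gain = 4 gives settling = -6.

-12 to -6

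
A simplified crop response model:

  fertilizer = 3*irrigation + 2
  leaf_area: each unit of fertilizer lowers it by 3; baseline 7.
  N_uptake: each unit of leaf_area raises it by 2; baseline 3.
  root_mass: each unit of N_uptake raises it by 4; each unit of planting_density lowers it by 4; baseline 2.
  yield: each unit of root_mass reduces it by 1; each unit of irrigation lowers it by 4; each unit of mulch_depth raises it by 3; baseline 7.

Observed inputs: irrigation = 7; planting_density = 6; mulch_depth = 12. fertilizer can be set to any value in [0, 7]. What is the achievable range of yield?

Intervening on fertilizer fixes its value directly, overriding its dependence on irrigation.
Substituting into the N_uptake equation gives N_uptake = -6*fertilizer + 17.
Substituting into the root_mass equation gives root_mass = -24*fertilizer + 46.
Substituting into the yield equation gives yield = 24*fertilizer - 31.
Linear in fertilizer, so extremes are at the endpoints: fertilizer = 0 gives yield = -31; fertilizer = 7 gives yield = 137.

-31 to 137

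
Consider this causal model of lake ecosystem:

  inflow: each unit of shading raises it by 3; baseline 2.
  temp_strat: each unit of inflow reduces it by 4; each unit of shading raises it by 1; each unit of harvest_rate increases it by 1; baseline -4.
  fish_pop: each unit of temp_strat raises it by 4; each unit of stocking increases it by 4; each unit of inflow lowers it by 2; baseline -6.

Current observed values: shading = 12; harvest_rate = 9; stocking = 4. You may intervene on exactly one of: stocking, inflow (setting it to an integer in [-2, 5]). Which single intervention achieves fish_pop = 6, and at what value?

set inflow = 4

Intervening on stocking: fish_pop = 4*stocking - 622. Reaching 6 requires stocking = 157, outside [-2, 5].
Intervening on inflow: with other inputs at their observed values, fish_pop = -18*inflow + 78. Solving for 6 gives inflow = 4, within [-2, 5].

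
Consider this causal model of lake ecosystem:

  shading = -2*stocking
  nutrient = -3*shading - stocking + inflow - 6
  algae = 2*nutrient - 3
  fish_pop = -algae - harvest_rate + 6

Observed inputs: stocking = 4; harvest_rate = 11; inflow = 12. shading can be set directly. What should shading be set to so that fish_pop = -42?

shading = -6

Intervening on shading fixes its value directly, overriding its dependence on stocking.
Substituting into the nutrient equation gives nutrient = -3*shading + 2.
This gives algae = -6*shading + 1.
Substituting into the fish_pop equation gives fish_pop = 6*shading - 6.
Solve 6*shading - 6 = -42: shading = (-42 + 6) / 6 = -6.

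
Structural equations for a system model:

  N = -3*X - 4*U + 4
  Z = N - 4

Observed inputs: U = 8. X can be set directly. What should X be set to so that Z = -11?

X = -7

Substituting into the N equation gives N = -3*X - 28.
This gives Z = -3*X - 32.
Solve -3*X - 32 = -11: X = (-11 + 32) / -3 = -7.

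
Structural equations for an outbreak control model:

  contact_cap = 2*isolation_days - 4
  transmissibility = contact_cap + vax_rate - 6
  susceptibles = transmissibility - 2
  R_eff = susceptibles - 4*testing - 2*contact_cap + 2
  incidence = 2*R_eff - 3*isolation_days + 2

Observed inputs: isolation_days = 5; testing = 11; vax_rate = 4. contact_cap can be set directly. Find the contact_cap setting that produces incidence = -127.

Intervening on contact_cap fixes its value directly, overriding its dependence on isolation_days.
Substituting into the transmissibility equation gives transmissibility = contact_cap - 2.
This gives susceptibles = contact_cap - 4.
Substituting into the R_eff equation gives R_eff = -contact_cap - 46.
Substituting into the incidence equation gives incidence = -2*contact_cap - 105.
Solve -2*contact_cap - 105 = -127: contact_cap = (-127 + 105) / -2 = 11.

contact_cap = 11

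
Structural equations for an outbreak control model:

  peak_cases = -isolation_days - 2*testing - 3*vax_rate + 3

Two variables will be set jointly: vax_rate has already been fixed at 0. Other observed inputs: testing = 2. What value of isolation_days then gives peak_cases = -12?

isolation_days = 11

With vax_rate held at 0:
Substituting into the peak_cases equation gives peak_cases = -isolation_days - 1.
Solve -isolation_days - 1 = -12: isolation_days = (-12 + 1) / -1 = 11.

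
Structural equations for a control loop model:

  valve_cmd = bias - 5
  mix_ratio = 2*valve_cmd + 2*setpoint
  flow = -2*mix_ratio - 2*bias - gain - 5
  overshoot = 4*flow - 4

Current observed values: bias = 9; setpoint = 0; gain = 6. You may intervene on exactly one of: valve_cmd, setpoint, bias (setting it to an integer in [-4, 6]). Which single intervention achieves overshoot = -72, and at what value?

Intervening on valve_cmd: with other inputs at their observed values, overshoot = -16*valve_cmd - 120. Solving for -72 gives valve_cmd = -3, within [-4, 6].
Intervening on setpoint: overshoot = -16*setpoint - 184. Reaching -72 requires setpoint = -7, outside [-4, 6].
Intervening on bias: overshoot = -24*bias + 32. Reaching -72 requires bias = 13/3, not an integer.

set valve_cmd = -3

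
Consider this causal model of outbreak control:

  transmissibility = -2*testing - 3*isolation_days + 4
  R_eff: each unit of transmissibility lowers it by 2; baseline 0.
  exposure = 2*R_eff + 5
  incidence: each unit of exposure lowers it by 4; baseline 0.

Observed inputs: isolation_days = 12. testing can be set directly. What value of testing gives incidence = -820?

testing = 9

Substituting into the transmissibility equation gives transmissibility = -2*testing - 32.
Substituting into the R_eff equation gives R_eff = 4*testing + 64.
So exposure = 8*testing + 133.
So incidence = -32*testing - 532.
Solve -32*testing - 532 = -820: testing = (-820 + 532) / -32 = 9.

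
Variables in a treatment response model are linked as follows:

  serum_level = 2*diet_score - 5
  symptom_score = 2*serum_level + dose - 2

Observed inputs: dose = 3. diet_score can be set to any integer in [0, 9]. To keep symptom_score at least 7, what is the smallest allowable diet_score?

Substituting into the symptom_score equation gives symptom_score = 4*diet_score - 9.
Require 4*diet_score - 9 ≥ 7, so diet_score ≥ 4.
The smallest integer in [0, 9] satisfying this is 4.

diet_score = 4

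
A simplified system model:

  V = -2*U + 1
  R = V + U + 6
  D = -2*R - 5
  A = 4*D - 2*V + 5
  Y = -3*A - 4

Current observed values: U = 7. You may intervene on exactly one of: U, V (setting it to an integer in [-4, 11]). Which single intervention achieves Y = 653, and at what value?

Intervening on U: Y = -36*U + 215. Reaching 653 requires U = -73/6, not an integer.
Intervening on V: with other inputs at their observed values, Y = 30*V + 353. Solving for 653 gives V = 10, within [-4, 11].

set V = 10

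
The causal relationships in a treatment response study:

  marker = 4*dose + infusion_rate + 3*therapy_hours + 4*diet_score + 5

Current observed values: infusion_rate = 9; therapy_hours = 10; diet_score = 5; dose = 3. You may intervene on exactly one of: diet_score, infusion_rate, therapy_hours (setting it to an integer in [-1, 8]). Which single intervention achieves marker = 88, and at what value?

Intervening on diet_score: with other inputs at their observed values, marker = 4*diet_score + 56. Solving for 88 gives diet_score = 8, within [-1, 8].
Intervening on infusion_rate: marker = infusion_rate + 67. Reaching 88 requires infusion_rate = 21, outside [-1, 8].
Intervening on therapy_hours: marker = 3*therapy_hours + 46. Reaching 88 requires therapy_hours = 14, outside [-1, 8].

set diet_score = 8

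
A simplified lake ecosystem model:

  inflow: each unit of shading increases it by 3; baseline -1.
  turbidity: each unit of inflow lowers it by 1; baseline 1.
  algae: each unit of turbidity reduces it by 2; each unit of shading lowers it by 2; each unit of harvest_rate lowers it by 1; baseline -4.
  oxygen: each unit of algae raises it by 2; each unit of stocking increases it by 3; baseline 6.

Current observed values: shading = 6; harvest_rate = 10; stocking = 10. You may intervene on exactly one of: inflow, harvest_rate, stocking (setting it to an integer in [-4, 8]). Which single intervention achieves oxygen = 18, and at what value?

set stocking = 0

Intervening on inflow: oxygen = 4*inflow - 20. Reaching 18 requires inflow = 19/2, not an integer.
Intervening on harvest_rate: oxygen = -2*harvest_rate + 68. Reaching 18 requires harvest_rate = 25, outside [-4, 8].
Intervening on stocking: with other inputs at their observed values, oxygen = 3*stocking + 18. Solving for 18 gives stocking = 0, within [-4, 8].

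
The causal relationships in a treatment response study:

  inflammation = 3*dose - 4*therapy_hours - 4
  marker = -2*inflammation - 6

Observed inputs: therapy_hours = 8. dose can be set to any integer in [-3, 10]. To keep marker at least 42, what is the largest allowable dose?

dose = 4

Substituting into the inflammation equation gives inflammation = 3*dose - 36.
Substituting into the marker equation gives marker = -6*dose + 66.
Require -6*dose + 66 ≥ 42, so dose ≤ 4.
The largest integer in [-3, 10] satisfying this is 4.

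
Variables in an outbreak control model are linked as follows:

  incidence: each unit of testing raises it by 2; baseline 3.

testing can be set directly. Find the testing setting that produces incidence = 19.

testing = 8

Solve 2*testing + 3 = 19: testing = (19 - 3) / 2 = 8.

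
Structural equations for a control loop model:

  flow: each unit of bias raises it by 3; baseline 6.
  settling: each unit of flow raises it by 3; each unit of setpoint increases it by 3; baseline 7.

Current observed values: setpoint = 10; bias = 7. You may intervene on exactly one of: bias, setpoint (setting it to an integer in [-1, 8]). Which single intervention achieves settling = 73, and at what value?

set bias = 2

Intervening on bias: with other inputs at their observed values, settling = 9*bias + 55. Solving for 73 gives bias = 2, within [-1, 8].
Intervening on setpoint: settling = 3*setpoint + 88. Reaching 73 requires setpoint = -5, outside [-1, 8].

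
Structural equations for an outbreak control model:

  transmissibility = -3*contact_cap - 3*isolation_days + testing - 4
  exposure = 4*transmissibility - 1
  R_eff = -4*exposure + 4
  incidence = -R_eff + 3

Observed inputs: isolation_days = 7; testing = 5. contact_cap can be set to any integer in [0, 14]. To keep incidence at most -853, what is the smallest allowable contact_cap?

contact_cap = 11

Substituting into the transmissibility equation gives transmissibility = -3*contact_cap - 20.
Substituting into the exposure equation gives exposure = -12*contact_cap - 81.
Substituting into the R_eff equation gives R_eff = 48*contact_cap + 328.
Substituting into the incidence equation gives incidence = -48*contact_cap - 325.
Require -48*contact_cap - 325 ≤ -853, so contact_cap ≥ 11.
The smallest integer in [0, 14] satisfying this is 11.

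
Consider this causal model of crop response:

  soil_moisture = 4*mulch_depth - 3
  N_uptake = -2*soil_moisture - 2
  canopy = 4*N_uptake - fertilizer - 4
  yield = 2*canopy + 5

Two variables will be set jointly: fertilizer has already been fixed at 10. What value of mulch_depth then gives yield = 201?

mulch_depth = -3

With fertilizer held at 10:
Substituting into the N_uptake equation gives N_uptake = -8*mulch_depth + 4.
canopy becomes -32*mulch_depth + 2.
Substituting into the yield equation gives yield = -64*mulch_depth + 9.
Solve -64*mulch_depth + 9 = 201: mulch_depth = (201 - 9) / -64 = -3.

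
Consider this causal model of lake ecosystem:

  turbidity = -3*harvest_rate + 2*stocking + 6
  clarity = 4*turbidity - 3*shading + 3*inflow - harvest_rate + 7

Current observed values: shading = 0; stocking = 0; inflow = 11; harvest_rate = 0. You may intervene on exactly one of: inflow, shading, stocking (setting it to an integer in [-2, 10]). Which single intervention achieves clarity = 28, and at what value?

set inflow = -1

Intervening on inflow: with other inputs at their observed values, clarity = 3*inflow + 31. Solving for 28 gives inflow = -1, within [-2, 10].
Intervening on shading: clarity = -3*shading + 64. Reaching 28 requires shading = 12, outside [-2, 10].
Intervening on stocking: clarity = 8*stocking + 64. Reaching 28 requires stocking = -9/2, not an integer.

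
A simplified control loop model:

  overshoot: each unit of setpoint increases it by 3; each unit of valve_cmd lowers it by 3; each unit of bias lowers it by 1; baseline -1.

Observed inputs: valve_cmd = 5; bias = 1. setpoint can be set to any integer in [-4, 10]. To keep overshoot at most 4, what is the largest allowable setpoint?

setpoint = 7

Substituting into the overshoot equation gives overshoot = 3*setpoint - 17.
Require 3*setpoint - 17 ≤ 4, so setpoint ≤ 7.
The largest integer in [-4, 10] satisfying this is 7.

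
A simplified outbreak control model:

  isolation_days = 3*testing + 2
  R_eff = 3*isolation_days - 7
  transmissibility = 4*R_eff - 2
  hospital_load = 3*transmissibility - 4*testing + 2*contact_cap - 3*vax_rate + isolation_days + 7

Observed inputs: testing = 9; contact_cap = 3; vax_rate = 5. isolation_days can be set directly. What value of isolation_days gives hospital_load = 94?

isolation_days = 6

Intervening on isolation_days fixes its value directly, overriding its dependence on testing.
Substituting into the transmissibility equation gives transmissibility = 12*isolation_days - 30.
Substituting into the hospital_load equation gives hospital_load = 37*isolation_days - 128.
Solve 37*isolation_days - 128 = 94: isolation_days = (94 + 128) / 37 = 6.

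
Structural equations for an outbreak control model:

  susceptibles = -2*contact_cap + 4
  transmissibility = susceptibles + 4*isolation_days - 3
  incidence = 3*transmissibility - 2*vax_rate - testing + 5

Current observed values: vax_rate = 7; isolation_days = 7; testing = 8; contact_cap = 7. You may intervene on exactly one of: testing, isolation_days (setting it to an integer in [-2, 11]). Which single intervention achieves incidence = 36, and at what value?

set testing = 0

Intervening on testing: with other inputs at their observed values, incidence = -testing + 36. Solving for 36 gives testing = 0, within [-2, 11].
Intervening on isolation_days: incidence = 12*isolation_days - 56. Reaching 36 requires isolation_days = 23/3, not an integer.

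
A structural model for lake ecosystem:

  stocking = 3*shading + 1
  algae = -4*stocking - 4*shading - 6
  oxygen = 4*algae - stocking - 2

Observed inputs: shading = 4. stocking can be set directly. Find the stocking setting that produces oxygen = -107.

Intervening on stocking fixes its value directly, overriding its dependence on shading.
Substituting into the algae equation gives algae = -4*stocking - 22.
Substituting into the oxygen equation gives oxygen = -17*stocking - 90.
Solve -17*stocking - 90 = -107: stocking = (-107 + 90) / -17 = 1.

stocking = 1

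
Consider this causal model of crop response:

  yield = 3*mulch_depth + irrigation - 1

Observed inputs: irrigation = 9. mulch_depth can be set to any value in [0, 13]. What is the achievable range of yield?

Substituting into the yield equation gives yield = 3*mulch_depth + 8.
Linear in mulch_depth, so extremes are at the endpoints: mulch_depth = 0 gives yield = 8; mulch_depth = 13 gives yield = 47.

8 to 47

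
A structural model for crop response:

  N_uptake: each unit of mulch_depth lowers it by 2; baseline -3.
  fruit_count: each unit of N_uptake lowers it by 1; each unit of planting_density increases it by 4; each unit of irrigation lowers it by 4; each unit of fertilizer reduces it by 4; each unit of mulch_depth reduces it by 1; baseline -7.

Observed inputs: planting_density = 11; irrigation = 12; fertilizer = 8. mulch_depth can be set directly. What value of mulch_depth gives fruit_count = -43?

Substituting into the fruit_count equation gives fruit_count = mulch_depth - 40.
Solve mulch_depth - 40 = -43: mulch_depth = (-43 + 40) / 1 = -3.

mulch_depth = -3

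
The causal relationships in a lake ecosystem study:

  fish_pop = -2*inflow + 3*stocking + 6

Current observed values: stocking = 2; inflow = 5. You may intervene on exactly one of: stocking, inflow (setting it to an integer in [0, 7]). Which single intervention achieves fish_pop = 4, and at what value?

set inflow = 4

Intervening on stocking: fish_pop = 3*stocking - 4. Reaching 4 requires stocking = 8/3, not an integer.
Intervening on inflow: with other inputs at their observed values, fish_pop = -2*inflow + 12. Solving for 4 gives inflow = 4, within [0, 7].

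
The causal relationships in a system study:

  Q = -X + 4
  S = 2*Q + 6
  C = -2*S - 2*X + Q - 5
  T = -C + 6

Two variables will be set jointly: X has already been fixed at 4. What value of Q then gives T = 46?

With X held at 4:
Intervening on Q fixes its value directly, overriding its dependence on X.
Substituting into the C equation gives C = -3*Q - 25.
Substituting into the T equation gives T = 3*Q + 31.
Solve 3*Q + 31 = 46: Q = (46 - 31) / 3 = 5.

Q = 5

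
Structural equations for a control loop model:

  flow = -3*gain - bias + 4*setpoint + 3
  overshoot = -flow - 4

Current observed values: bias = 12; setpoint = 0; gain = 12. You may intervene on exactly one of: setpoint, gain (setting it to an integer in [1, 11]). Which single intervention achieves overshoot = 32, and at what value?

Intervening on setpoint: overshoot = -4*setpoint + 41. Reaching 32 requires setpoint = 9/4, not an integer.
Intervening on gain: with other inputs at their observed values, overshoot = 3*gain + 5. Solving for 32 gives gain = 9, within [1, 11].

set gain = 9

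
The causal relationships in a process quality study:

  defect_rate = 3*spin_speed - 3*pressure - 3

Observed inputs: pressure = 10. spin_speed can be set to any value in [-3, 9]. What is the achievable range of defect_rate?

-42 to -6

Substituting into the defect_rate equation gives defect_rate = 3*spin_speed - 33.
Linear in spin_speed, so extremes are at the endpoints: spin_speed = -3 gives defect_rate = -42; spin_speed = 9 gives defect_rate = -6.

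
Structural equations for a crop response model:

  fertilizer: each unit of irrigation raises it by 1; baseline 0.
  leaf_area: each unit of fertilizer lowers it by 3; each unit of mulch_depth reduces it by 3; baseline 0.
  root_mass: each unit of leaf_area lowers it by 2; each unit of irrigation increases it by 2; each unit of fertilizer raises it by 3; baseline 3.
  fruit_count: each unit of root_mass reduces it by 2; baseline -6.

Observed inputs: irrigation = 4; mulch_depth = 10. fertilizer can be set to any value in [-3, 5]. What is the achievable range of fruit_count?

-238 to -94

Intervening on fertilizer fixes its value directly, overriding its dependence on irrigation.
Substituting into the leaf_area equation gives leaf_area = -3*fertilizer - 30.
root_mass becomes 9*fertilizer + 71.
So fruit_count = -18*fertilizer - 148.
Linear in fertilizer, so extremes are at the endpoints: fertilizer = -3 gives fruit_count = -94; fertilizer = 5 gives fruit_count = -238.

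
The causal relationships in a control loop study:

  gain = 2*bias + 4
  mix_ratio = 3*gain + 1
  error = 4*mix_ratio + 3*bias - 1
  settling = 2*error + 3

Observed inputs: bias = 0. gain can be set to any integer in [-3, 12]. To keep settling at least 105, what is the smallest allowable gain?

Intervening on gain fixes its value directly, overriding its dependence on bias.
Substituting into the error equation gives error = 12*gain + 3.
settling becomes 24*gain + 9.
Require 24*gain + 9 ≥ 105, so gain ≥ 4.
The smallest integer in [-3, 12] satisfying this is 4.

gain = 4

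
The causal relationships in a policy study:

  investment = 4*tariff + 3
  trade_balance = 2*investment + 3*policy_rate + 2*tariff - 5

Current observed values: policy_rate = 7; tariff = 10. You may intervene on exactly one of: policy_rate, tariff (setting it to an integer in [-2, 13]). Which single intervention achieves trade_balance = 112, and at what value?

Intervening on policy_rate: trade_balance = 3*policy_rate + 101. Reaching 112 requires policy_rate = 11/3, not an integer.
Intervening on tariff: with other inputs at their observed values, trade_balance = 10*tariff + 22. Solving for 112 gives tariff = 9, within [-2, 13].

set tariff = 9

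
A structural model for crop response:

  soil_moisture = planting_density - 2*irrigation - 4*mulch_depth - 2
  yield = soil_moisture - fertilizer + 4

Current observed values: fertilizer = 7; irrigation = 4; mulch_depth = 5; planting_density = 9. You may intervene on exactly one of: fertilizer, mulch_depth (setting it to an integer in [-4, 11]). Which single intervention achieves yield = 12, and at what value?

Intervening on fertilizer: yield = -fertilizer - 17. Reaching 12 requires fertilizer = -29, outside [-4, 11].
Intervening on mulch_depth: with other inputs at their observed values, yield = -4*mulch_depth - 4. Solving for 12 gives mulch_depth = -4, within [-4, 11].

set mulch_depth = -4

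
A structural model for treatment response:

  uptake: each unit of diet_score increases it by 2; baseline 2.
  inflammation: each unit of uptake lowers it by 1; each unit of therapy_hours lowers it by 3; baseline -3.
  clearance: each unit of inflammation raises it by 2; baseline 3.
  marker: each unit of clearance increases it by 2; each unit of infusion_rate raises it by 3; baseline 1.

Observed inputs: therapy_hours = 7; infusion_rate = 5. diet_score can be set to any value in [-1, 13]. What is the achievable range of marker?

-186 to -74

Substituting into the inflammation equation gives inflammation = -2*diet_score - 26.
clearance becomes -4*diet_score - 49.
This gives marker = -8*diet_score - 82.
Linear in diet_score, so extremes are at the endpoints: diet_score = -1 gives marker = -74; diet_score = 13 gives marker = -186.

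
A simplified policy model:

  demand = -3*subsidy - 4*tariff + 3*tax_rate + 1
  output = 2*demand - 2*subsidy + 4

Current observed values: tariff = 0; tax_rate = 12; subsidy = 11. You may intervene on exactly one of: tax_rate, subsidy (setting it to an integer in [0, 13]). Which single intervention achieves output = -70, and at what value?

Intervening on tax_rate: with other inputs at their observed values, output = 6*tax_rate - 82. Solving for -70 gives tax_rate = 2, within [0, 13].
Intervening on subsidy: output = -8*subsidy + 78. Reaching -70 requires subsidy = 37/2, not an integer.

set tax_rate = 2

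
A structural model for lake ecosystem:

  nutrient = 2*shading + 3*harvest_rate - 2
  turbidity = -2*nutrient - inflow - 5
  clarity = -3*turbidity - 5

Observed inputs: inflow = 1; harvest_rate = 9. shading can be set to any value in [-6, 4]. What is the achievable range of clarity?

Substituting into the nutrient equation gives nutrient = 2*shading + 25.
This gives turbidity = -4*shading - 56.
This gives clarity = 12*shading + 163.
Linear in shading, so extremes are at the endpoints: shading = -6 gives clarity = 91; shading = 4 gives clarity = 211.

91 to 211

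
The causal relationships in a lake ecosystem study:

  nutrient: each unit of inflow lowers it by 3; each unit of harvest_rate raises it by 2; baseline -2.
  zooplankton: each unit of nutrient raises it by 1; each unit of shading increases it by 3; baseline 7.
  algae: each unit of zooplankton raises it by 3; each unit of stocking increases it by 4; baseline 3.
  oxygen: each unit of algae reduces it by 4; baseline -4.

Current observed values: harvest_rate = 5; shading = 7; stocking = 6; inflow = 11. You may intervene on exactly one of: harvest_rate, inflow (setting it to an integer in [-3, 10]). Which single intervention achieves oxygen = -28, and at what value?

set harvest_rate = 0

Intervening on harvest_rate: with other inputs at their observed values, oxygen = -24*harvest_rate - 28. Solving for -28 gives harvest_rate = 0, within [-3, 10].
Intervening on inflow: oxygen = 36*inflow - 544. Reaching -28 requires inflow = 43/3, not an integer.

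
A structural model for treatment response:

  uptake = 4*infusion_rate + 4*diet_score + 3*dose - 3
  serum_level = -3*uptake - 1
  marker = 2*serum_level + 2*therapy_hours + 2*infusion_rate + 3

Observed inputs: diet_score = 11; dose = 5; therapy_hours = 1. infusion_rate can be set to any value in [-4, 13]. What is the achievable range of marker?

-619 to -245

Substituting into the uptake equation gives uptake = 4*infusion_rate + 56.
Substituting into the serum_level equation gives serum_level = -12*infusion_rate - 169.
Substituting into the marker equation gives marker = -22*infusion_rate - 333.
Linear in infusion_rate, so extremes are at the endpoints: infusion_rate = -4 gives marker = -245; infusion_rate = 13 gives marker = -619.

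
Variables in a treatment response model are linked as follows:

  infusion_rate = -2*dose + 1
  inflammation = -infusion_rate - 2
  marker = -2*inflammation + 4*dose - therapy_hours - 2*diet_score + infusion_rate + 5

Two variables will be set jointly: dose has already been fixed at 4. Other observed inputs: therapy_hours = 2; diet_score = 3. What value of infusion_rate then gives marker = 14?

infusion_rate = -1

With dose held at 4:
Intervening on infusion_rate fixes its value directly, overriding its dependence on dose.
Substituting into the marker equation gives marker = 3*infusion_rate + 17.
Solve 3*infusion_rate + 17 = 14: infusion_rate = (14 - 17) / 3 = -1.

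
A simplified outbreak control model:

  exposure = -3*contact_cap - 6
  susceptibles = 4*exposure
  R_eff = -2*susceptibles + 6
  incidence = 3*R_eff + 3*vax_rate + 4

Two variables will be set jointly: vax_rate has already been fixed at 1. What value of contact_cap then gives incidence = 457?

With vax_rate held at 1:
Substituting into the susceptibles equation gives susceptibles = -12*contact_cap - 24.
Substituting into the R_eff equation gives R_eff = 24*contact_cap + 54.
This gives incidence = 72*contact_cap + 169.
Solve 72*contact_cap + 169 = 457: contact_cap = (457 - 169) / 72 = 4.

contact_cap = 4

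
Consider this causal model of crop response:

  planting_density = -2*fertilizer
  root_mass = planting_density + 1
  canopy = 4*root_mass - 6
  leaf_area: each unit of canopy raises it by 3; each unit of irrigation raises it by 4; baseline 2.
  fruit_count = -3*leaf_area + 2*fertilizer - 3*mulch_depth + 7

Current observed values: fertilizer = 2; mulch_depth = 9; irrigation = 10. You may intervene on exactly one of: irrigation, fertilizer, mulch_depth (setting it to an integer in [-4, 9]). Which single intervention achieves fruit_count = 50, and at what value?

Intervening on irrigation: fruit_count = -12*irrigation + 140. Reaching 50 requires irrigation = 15/2, not an integer.
Intervening on fertilizer: fruit_count = 74*fertilizer - 128. Reaching 50 requires fertilizer = 89/37, not an integer.
Intervening on mulch_depth: with other inputs at their observed values, fruit_count = -3*mulch_depth + 47. Solving for 50 gives mulch_depth = -1, within [-4, 9].

set mulch_depth = -1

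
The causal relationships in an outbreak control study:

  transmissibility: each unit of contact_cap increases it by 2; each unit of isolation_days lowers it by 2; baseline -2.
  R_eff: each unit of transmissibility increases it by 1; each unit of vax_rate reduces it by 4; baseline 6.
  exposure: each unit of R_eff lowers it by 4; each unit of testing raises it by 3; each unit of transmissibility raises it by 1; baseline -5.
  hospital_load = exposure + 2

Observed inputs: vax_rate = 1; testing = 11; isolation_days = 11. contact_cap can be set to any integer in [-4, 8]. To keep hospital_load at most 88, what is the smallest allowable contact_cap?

contact_cap = 1

Substituting into the transmissibility equation gives transmissibility = 2*contact_cap - 24.
Substituting into the R_eff equation gives R_eff = 2*contact_cap - 22.
Substituting into the exposure equation gives exposure = -6*contact_cap + 92.
Substituting into the hospital_load equation gives hospital_load = -6*contact_cap + 94.
Require -6*contact_cap + 94 ≤ 88, so contact_cap ≥ 1.
The smallest integer in [-4, 8] satisfying this is 1.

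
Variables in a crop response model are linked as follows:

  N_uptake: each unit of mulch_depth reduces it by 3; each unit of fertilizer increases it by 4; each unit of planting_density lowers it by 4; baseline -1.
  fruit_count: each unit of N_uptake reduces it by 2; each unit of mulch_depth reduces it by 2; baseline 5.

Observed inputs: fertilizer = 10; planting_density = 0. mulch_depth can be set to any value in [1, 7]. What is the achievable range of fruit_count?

-69 to -45

Substituting into the N_uptake equation gives N_uptake = -3*mulch_depth + 39.
fruit_count becomes 4*mulch_depth - 73.
Linear in mulch_depth, so extremes are at the endpoints: mulch_depth = 1 gives fruit_count = -69; mulch_depth = 7 gives fruit_count = -45.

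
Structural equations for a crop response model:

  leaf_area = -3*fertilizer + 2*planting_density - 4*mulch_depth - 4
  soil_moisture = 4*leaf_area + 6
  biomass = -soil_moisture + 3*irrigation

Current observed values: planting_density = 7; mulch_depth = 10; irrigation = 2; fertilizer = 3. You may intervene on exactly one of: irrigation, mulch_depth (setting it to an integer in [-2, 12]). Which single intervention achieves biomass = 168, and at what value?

Intervening on irrigation: with other inputs at their observed values, biomass = 3*irrigation + 150. Solving for 168 gives irrigation = 6, within [-2, 12].
Intervening on mulch_depth: biomass = 16*mulch_depth - 4. Reaching 168 requires mulch_depth = 43/4, not an integer.

set irrigation = 6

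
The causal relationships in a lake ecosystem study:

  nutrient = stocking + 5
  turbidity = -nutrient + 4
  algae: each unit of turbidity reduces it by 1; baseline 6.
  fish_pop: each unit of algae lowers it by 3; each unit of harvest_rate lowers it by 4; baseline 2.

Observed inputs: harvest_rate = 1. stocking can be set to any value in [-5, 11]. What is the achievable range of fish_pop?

-56 to -8

Substituting into the turbidity equation gives turbidity = -stocking - 1.
So algae = stocking + 7.
Substituting into the fish_pop equation gives fish_pop = -3*stocking - 23.
Linear in stocking, so extremes are at the endpoints: stocking = -5 gives fish_pop = -8; stocking = 11 gives fish_pop = -56.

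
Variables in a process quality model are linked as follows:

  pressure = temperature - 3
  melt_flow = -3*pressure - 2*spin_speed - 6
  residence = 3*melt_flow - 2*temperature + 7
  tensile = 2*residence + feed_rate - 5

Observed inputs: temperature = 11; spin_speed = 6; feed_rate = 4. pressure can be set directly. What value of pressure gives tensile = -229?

Intervening on pressure fixes its value directly, overriding its dependence on temperature.
Substituting into the melt_flow equation gives melt_flow = -3*pressure - 18.
This gives residence = -9*pressure - 69.
tensile becomes -18*pressure - 139.
Solve -18*pressure - 139 = -229: pressure = (-229 + 139) / -18 = 5.

pressure = 5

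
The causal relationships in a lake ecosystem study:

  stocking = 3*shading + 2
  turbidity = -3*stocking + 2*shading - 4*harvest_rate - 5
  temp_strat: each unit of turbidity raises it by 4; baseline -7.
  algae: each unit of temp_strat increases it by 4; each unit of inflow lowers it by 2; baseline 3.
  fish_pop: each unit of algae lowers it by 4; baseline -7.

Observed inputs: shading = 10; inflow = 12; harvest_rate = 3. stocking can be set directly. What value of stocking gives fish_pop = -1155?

Intervening on stocking fixes its value directly, overriding its dependence on shading.
Substituting into the turbidity equation gives turbidity = -3*stocking + 3.
This gives temp_strat = -12*stocking + 5.
Substituting into the algae equation gives algae = -48*stocking - 1.
So fish_pop = 192*stocking - 3.
Solve 192*stocking - 3 = -1155: stocking = (-1155 + 3) / 192 = -6.

stocking = -6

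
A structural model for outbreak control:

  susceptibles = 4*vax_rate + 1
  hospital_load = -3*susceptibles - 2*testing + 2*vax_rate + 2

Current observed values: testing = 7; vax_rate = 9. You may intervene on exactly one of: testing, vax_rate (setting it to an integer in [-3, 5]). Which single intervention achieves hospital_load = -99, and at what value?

Intervening on testing: with other inputs at their observed values, hospital_load = -2*testing - 91. Solving for -99 gives testing = 4, within [-3, 5].
Intervening on vax_rate: hospital_load = -10*vax_rate - 15. Reaching -99 requires vax_rate = 42/5, not an integer.

set testing = 4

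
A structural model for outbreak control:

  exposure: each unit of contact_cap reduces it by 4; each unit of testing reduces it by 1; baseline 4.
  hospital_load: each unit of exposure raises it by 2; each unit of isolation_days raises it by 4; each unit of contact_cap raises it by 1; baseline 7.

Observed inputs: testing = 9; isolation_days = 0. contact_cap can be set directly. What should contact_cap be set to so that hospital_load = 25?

Substituting into the exposure equation gives exposure = -4*contact_cap - 5.
Substituting into the hospital_load equation gives hospital_load = -7*contact_cap - 3.
Solve -7*contact_cap - 3 = 25: contact_cap = (25 + 3) / -7 = -4.

contact_cap = -4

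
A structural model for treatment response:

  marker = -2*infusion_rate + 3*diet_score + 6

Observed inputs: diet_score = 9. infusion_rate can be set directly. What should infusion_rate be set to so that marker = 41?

infusion_rate = -4

Substituting into the marker equation gives marker = -2*infusion_rate + 33.
Solve -2*infusion_rate + 33 = 41: infusion_rate = (41 - 33) / -2 = -4.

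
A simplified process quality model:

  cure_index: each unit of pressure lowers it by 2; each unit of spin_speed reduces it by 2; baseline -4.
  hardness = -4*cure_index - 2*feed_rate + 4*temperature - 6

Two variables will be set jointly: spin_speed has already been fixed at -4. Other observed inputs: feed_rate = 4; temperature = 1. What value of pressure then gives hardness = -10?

With spin_speed held at -4:
Substituting into the cure_index equation gives cure_index = -2*pressure + 4.
Substituting into the hardness equation gives hardness = 8*pressure - 26.
Solve 8*pressure - 26 = -10: pressure = (-10 + 26) / 8 = 2.

pressure = 2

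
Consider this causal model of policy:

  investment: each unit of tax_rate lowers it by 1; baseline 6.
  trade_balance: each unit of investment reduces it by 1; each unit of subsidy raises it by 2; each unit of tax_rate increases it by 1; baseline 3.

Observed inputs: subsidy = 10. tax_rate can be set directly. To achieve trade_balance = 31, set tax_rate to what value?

Substituting into the trade_balance equation gives trade_balance = 2*tax_rate + 17.
Solve 2*tax_rate + 17 = 31: tax_rate = (31 - 17) / 2 = 7.

tax_rate = 7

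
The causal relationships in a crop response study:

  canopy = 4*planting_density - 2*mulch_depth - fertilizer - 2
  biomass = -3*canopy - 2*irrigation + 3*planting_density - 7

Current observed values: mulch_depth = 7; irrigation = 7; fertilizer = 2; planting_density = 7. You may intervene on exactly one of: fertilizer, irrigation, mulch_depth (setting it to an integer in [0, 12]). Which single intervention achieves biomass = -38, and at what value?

Intervening on fertilizer: biomass = 3*fertilizer - 36. Reaching -38 requires fertilizer = -2/3, not an integer.
Intervening on irrigation: with other inputs at their observed values, biomass = -2*irrigation - 16. Solving for -38 gives irrigation = 11, within [0, 12].
Intervening on mulch_depth: biomass = 6*mulch_depth - 72. Reaching -38 requires mulch_depth = 17/3, not an integer.

set irrigation = 11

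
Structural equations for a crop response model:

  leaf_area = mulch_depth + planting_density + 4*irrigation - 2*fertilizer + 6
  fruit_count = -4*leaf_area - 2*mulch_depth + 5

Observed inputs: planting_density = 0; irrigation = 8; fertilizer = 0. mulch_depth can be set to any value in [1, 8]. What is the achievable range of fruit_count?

Substituting into the leaf_area equation gives leaf_area = mulch_depth + 38.
fruit_count becomes -6*mulch_depth - 147.
Linear in mulch_depth, so extremes are at the endpoints: mulch_depth = 1 gives fruit_count = -153; mulch_depth = 8 gives fruit_count = -195.

-195 to -153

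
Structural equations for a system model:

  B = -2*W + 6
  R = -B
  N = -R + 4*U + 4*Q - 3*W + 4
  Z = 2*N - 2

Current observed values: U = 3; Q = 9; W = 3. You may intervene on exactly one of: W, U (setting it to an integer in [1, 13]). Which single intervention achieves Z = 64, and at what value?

set W = 5

Intervening on W: with other inputs at their observed values, Z = -10*W + 114. Solving for 64 gives W = 5, within [1, 13].
Intervening on U: Z = 8*U + 60. Reaching 64 requires U = 1/2, not an integer.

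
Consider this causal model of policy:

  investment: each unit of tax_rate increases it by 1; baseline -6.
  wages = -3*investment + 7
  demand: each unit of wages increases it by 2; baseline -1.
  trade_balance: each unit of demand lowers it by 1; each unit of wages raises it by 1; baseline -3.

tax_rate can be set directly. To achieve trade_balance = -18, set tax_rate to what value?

Substituting into the wages equation gives wages = -3*tax_rate + 25.
This gives demand = -6*tax_rate + 49.
trade_balance becomes 3*tax_rate - 27.
Solve 3*tax_rate - 27 = -18: tax_rate = (-18 + 27) / 3 = 3.

tax_rate = 3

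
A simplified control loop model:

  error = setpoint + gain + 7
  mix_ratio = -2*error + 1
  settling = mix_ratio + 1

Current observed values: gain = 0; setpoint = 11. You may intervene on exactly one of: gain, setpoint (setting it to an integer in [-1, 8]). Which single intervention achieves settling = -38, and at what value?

Intervening on gain: with other inputs at their observed values, settling = -2*gain - 34. Solving for -38 gives gain = 2, within [-1, 8].
Intervening on setpoint: settling = -2*setpoint - 12. Reaching -38 requires setpoint = 13, outside [-1, 8].

set gain = 2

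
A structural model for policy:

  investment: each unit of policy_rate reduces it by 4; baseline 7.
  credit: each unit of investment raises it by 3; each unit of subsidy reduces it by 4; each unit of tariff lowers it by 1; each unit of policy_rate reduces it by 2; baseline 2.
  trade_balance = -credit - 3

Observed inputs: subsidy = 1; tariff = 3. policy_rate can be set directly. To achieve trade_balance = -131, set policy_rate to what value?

Substituting into the credit equation gives credit = -14*policy_rate + 16.
Substituting into the trade_balance equation gives trade_balance = 14*policy_rate - 19.
Solve 14*policy_rate - 19 = -131: policy_rate = (-131 + 19) / 14 = -8.

policy_rate = -8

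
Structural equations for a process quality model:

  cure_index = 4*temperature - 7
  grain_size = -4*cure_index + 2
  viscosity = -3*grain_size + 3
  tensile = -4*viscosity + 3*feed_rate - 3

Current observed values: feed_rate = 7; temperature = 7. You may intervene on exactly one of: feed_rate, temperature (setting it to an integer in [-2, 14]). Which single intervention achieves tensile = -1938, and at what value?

Intervening on feed_rate: tensile = 3*feed_rate - 999. Reaching -1938 requires feed_rate = -313, outside [-2, 14].
Intervening on temperature: with other inputs at their observed values, tensile = -192*temperature + 366. Solving for -1938 gives temperature = 12, within [-2, 14].

set temperature = 12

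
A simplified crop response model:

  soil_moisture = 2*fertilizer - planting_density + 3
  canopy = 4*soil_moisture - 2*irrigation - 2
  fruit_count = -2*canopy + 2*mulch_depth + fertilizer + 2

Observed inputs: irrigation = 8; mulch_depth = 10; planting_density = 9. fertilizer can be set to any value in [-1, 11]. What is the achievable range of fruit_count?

Substituting into the soil_moisture equation gives soil_moisture = 2*fertilizer - 6.
So canopy = 8*fertilizer - 42.
Substituting into the fruit_count equation gives fruit_count = -15*fertilizer + 106.
Linear in fertilizer, so extremes are at the endpoints: fertilizer = -1 gives fruit_count = 121; fertilizer = 11 gives fruit_count = -59.

-59 to 121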